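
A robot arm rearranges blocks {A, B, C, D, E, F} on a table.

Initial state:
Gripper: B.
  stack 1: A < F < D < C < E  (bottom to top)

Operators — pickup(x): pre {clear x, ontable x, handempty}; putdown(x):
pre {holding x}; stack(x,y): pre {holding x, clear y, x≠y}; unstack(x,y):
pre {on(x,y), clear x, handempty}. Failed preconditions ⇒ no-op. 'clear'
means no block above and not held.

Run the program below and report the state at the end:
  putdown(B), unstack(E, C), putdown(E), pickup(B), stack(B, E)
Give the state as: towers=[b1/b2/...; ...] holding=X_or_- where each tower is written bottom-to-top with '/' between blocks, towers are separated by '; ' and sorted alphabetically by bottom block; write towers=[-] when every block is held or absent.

towers=[A/F/D/C; E/B] holding=-

step 1 (putdown(B)): towers=[A/F/D/C/E; B] holding=-
step 2 (unstack(E, C)): towers=[A/F/D/C; B] holding=E
step 3 (putdown(E)): towers=[A/F/D/C; B; E] holding=-
step 4 (pickup(B)): towers=[A/F/D/C; E] holding=B
step 5 (stack(B, E)): towers=[A/F/D/C; E/B] holding=-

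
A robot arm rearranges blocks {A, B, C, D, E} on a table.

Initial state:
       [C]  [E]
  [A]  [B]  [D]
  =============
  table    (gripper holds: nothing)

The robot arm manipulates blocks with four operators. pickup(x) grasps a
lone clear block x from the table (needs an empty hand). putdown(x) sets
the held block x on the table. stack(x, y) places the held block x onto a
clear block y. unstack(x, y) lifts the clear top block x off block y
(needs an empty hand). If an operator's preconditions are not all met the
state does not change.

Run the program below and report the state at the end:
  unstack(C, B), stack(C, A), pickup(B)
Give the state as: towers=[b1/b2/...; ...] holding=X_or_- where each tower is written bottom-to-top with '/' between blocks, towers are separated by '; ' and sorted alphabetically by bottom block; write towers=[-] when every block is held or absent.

step 1 (unstack(C, B)): towers=[A; B; D/E] holding=C
step 2 (stack(C, A)): towers=[A/C; B; D/E] holding=-
step 3 (pickup(B)): towers=[A/C; D/E] holding=B

towers=[A/C; D/E] holding=B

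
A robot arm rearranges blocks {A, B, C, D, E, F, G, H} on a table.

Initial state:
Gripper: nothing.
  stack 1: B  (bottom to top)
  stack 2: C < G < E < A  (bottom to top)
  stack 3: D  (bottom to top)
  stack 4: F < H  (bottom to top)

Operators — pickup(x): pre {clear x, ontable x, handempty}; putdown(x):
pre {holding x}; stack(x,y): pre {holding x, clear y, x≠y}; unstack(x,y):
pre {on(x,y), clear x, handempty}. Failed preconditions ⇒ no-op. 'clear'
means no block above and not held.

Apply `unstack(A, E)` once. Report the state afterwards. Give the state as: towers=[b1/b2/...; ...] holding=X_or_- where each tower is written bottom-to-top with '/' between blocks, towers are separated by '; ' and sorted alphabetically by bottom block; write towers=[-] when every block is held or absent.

towers=[B; C/G/E; D; F/H] holding=A

before: towers=[B; C/G/E/A; D; F/H] holding=-
pre[unstack(A, E)]: on(A,E) yes, clear(A) yes, handempty yes
all met → apply unstack(A, E)
after:  towers=[B; C/G/E; D; F/H] holding=A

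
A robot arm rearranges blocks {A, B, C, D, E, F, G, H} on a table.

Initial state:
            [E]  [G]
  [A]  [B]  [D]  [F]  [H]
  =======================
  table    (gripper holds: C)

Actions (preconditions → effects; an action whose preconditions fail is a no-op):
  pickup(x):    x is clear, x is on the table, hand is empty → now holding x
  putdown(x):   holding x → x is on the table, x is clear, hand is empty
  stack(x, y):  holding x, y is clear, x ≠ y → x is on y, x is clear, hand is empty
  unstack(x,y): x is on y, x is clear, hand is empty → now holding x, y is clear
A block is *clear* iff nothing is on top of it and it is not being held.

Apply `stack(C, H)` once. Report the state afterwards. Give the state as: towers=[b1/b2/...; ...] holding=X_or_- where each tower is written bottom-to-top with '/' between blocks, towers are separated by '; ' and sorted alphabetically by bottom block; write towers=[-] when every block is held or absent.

before: towers=[A; B; D/E; F/G; H] holding=C
pre[stack(C, H)]: holding(C) ✓, clear(H) ✓, C≠H ✓
all met → apply stack(C, H)
after:  towers=[A; B; D/E; F/G; H/C] holding=-

towers=[A; B; D/E; F/G; H/C] holding=-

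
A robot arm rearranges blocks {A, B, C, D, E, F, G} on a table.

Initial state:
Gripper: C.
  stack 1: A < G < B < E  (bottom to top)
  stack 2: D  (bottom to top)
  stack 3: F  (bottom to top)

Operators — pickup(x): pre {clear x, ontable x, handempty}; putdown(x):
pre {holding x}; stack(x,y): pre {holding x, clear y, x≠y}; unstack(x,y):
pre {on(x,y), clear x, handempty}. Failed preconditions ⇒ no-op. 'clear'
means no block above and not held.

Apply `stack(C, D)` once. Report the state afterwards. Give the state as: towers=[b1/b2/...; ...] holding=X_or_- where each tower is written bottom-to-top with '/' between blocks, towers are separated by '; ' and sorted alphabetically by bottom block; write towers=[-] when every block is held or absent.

before: towers=[A/G/B/E; D; F] holding=C
pre[stack(C, D)]: holding(C) ok, clear(D) ok, C≠D ok
all met → apply stack(C, D)
after:  towers=[A/G/B/E; D/C; F] holding=-

towers=[A/G/B/E; D/C; F] holding=-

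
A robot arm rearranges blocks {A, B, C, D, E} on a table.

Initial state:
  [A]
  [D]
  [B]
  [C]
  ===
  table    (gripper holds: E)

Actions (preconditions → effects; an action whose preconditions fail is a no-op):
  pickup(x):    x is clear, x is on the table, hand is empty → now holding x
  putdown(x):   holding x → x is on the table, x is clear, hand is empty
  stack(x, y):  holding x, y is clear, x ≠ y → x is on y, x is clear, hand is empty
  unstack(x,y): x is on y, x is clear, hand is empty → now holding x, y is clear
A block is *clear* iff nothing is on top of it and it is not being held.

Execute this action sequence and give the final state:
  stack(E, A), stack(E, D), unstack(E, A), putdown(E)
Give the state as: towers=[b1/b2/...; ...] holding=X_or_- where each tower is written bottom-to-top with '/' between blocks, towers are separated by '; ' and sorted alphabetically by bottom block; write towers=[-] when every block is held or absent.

step 1 (stack(E, A)): towers=[C/B/D/A/E] holding=-
step 2 (stack(E, D)) [no-op]: towers=[C/B/D/A/E] holding=-
step 3 (unstack(E, A)): towers=[C/B/D/A] holding=E
step 4 (putdown(E)): towers=[C/B/D/A; E] holding=-

towers=[C/B/D/A; E] holding=-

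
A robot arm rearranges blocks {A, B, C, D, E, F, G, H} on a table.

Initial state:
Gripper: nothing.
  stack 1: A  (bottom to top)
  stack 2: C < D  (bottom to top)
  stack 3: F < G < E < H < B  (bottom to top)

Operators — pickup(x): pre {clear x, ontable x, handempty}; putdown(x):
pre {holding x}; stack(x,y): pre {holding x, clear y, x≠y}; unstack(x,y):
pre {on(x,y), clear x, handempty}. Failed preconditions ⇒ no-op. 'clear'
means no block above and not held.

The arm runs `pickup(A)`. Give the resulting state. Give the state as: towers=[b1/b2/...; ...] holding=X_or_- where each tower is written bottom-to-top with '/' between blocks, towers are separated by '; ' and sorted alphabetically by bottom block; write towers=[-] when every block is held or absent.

towers=[C/D; F/G/E/H/B] holding=A

before: towers=[A; C/D; F/G/E/H/B] holding=-
pre[pickup(A)]: clear(A) ✓, ontable(A) ✓, handempty ✓
all met → apply pickup(A)
after:  towers=[C/D; F/G/E/H/B] holding=A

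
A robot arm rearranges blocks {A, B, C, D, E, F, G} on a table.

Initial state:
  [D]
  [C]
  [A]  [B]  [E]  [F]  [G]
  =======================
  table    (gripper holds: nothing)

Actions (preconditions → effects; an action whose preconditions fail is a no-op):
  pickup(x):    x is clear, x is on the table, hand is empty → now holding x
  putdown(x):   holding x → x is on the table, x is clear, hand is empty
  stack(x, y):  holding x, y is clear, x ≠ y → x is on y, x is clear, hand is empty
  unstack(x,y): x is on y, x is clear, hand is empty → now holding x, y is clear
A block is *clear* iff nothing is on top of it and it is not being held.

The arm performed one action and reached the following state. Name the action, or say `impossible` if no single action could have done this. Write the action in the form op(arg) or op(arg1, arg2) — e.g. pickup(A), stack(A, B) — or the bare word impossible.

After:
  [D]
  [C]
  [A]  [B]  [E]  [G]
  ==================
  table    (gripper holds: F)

pickup(F)

target: towers=[A/C/D; B; E; G] holding=F
         pickup(B) → towers=[A/C/D; E; F; G] holding=B
         pickup(F) → towers=[A/C/D; B; E; G] holding=F  ← match
         pickup(G) → towers=[A/C/D; B; E; F] holding=G
     unstack(D, C) → towers=[A/C; B; E; F; G] holding=D
         pickup(E) → towers=[A/C/D; B; F; G] holding=E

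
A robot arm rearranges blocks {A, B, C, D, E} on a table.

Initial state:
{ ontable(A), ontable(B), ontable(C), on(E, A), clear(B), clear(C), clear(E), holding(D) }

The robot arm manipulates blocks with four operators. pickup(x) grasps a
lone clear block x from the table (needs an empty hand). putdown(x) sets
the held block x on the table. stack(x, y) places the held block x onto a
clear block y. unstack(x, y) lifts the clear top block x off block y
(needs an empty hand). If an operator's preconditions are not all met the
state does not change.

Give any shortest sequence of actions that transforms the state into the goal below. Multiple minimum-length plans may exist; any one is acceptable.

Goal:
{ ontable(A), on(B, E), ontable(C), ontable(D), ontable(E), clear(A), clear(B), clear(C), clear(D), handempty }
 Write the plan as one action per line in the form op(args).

step 1 (putdown(D)): towers=[A/E; B; C; D] holding=-
step 2 (unstack(E, A)): towers=[A; B; C; D] holding=E
step 3 (putdown(E)): towers=[A; B; C; D; E] holding=-
step 4 (pickup(B)): towers=[A; C; D; E] holding=B
step 5 (stack(B, E)): towers=[A; C; D; E/B] holding=-
goal check: towers=[A; C; D; E/B] holding=- — reached (length 5, optimal by BFS)

putdown(D)
unstack(E, A)
putdown(E)
pickup(B)
stack(B, E)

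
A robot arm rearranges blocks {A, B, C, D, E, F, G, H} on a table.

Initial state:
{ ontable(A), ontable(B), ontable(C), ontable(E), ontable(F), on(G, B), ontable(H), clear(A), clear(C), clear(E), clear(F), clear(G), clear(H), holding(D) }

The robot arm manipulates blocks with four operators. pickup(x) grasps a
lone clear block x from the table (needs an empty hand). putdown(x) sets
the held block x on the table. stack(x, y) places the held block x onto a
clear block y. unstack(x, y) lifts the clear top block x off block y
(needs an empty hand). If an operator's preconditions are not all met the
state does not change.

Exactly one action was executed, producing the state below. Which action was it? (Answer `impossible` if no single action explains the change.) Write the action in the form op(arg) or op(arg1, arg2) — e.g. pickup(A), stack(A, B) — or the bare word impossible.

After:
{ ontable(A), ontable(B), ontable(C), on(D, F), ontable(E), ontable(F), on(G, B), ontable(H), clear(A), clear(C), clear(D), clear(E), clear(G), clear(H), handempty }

target: towers=[A; B/G; C; E; F/D; H] holding=-
        putdown(D) → towers=[A; B/G; C; D; E; F; H] holding=-
       stack(D, G) → towers=[A; B/G/D; C; E; F; H] holding=-
       stack(D, A) → towers=[A/D; B/G; C; E; F; H] holding=-
       stack(D, E) → towers=[A; B/G; C; E/D; F; H] holding=-
       stack(D, H) → towers=[A; B/G; C; E; F; H/D] holding=-
       stack(D, F) → towers=[A; B/G; C; E; F/D; H] holding=-  ← match
       stack(D, C) → towers=[A; B/G; C/D; E; F; H] holding=-

stack(D, F)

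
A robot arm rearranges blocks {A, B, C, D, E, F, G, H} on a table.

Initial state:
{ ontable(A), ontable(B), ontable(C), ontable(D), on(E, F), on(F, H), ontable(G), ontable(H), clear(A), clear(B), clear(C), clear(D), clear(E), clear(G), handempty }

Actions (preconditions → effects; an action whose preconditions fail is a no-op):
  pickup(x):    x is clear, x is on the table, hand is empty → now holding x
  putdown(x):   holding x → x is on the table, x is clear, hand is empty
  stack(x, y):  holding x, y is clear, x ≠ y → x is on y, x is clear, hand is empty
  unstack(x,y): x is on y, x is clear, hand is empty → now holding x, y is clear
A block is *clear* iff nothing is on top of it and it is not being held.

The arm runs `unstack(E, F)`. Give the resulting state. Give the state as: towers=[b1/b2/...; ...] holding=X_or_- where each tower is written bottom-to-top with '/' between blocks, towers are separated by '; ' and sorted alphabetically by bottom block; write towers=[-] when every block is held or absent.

towers=[A; B; C; D; G; H/F] holding=E

before: towers=[A; B; C; D; G; H/F/E] holding=-
pre[unstack(E, F)]: on(E,F) ok, clear(E) ok, handempty ok
all met → apply unstack(E, F)
after:  towers=[A; B; C; D; G; H/F] holding=E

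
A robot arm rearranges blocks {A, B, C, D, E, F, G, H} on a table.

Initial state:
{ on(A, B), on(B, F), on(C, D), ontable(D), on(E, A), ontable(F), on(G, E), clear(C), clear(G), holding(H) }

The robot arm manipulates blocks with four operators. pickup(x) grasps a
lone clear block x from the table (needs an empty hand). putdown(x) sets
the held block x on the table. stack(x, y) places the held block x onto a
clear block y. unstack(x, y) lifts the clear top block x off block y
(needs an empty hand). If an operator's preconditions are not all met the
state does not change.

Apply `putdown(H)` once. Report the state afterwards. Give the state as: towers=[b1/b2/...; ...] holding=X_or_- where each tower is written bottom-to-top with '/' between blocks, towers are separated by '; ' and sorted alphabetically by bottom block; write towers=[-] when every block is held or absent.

towers=[D/C; F/B/A/E/G; H] holding=-

before: towers=[D/C; F/B/A/E/G] holding=H
pre[putdown(H)]: holding(H) ok
all met → apply putdown(H)
after:  towers=[D/C; F/B/A/E/G; H] holding=-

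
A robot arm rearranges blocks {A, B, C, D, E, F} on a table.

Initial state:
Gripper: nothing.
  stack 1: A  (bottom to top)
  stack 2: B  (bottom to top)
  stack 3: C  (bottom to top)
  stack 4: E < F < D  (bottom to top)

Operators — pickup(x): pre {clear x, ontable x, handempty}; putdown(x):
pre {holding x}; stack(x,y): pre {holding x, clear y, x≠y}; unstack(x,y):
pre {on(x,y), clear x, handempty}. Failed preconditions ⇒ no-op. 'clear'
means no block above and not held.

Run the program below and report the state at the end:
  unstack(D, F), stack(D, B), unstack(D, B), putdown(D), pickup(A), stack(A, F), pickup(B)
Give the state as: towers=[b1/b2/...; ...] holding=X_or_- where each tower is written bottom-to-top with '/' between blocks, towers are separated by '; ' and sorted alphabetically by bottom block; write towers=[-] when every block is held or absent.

step 1 (unstack(D, F)): towers=[A; B; C; E/F] holding=D
step 2 (stack(D, B)): towers=[A; B/D; C; E/F] holding=-
step 3 (unstack(D, B)): towers=[A; B; C; E/F] holding=D
step 4 (putdown(D)): towers=[A; B; C; D; E/F] holding=-
step 5 (pickup(A)): towers=[B; C; D; E/F] holding=A
step 6 (stack(A, F)): towers=[B; C; D; E/F/A] holding=-
step 7 (pickup(B)): towers=[C; D; E/F/A] holding=B

towers=[C; D; E/F/A] holding=B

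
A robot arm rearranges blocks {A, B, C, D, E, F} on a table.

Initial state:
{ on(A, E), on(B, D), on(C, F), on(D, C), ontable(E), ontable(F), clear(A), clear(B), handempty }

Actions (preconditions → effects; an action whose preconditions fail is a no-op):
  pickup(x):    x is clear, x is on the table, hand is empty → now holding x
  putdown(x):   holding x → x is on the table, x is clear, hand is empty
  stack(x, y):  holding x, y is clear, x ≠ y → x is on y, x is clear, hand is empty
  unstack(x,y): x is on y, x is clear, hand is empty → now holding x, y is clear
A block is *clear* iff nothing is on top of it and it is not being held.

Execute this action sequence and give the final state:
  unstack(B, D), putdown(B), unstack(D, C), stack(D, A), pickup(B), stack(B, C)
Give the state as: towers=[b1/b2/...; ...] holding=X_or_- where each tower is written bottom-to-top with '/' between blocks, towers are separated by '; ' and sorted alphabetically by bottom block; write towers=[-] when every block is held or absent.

towers=[E/A/D; F/C/B] holding=-

step 1 (unstack(B, D)): towers=[E/A; F/C/D] holding=B
step 2 (putdown(B)): towers=[B; E/A; F/C/D] holding=-
step 3 (unstack(D, C)): towers=[B; E/A; F/C] holding=D
step 4 (stack(D, A)): towers=[B; E/A/D; F/C] holding=-
step 5 (pickup(B)): towers=[E/A/D; F/C] holding=B
step 6 (stack(B, C)): towers=[E/A/D; F/C/B] holding=-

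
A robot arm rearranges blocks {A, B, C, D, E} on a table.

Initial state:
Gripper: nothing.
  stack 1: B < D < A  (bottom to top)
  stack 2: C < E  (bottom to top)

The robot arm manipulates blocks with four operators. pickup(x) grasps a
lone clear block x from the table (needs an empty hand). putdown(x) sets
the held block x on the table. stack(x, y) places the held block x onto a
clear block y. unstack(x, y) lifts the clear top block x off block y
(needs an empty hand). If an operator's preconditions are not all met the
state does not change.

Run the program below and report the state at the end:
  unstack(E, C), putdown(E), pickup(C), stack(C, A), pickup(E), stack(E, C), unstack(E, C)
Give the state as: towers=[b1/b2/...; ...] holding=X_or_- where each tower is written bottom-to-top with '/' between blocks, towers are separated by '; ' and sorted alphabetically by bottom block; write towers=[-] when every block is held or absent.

towers=[B/D/A/C] holding=E

step 1 (unstack(E, C)): towers=[B/D/A; C] holding=E
step 2 (putdown(E)): towers=[B/D/A; C; E] holding=-
step 3 (pickup(C)): towers=[B/D/A; E] holding=C
step 4 (stack(C, A)): towers=[B/D/A/C; E] holding=-
step 5 (pickup(E)): towers=[B/D/A/C] holding=E
step 6 (stack(E, C)): towers=[B/D/A/C/E] holding=-
step 7 (unstack(E, C)): towers=[B/D/A/C] holding=E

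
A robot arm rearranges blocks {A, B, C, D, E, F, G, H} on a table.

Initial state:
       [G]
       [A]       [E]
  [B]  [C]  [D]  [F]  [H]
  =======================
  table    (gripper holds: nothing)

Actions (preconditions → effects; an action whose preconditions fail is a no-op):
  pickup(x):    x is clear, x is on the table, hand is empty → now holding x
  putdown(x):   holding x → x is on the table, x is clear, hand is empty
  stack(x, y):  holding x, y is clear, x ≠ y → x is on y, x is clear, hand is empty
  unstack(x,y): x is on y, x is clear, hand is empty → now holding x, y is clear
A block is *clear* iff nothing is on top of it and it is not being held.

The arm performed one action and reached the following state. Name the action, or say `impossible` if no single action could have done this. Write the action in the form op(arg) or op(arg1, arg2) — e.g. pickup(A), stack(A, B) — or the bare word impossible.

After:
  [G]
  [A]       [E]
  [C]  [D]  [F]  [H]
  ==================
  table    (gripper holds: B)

target: towers=[C/A/G; D; F/E; H] holding=B
     unstack(G, A) → towers=[B; C/A; D; F/E; H] holding=G
     unstack(E, F) → towers=[B; C/A/G; D; F; H] holding=E
         pickup(H) → towers=[B; C/A/G; D; F/E] holding=H
         pickup(B) → towers=[C/A/G; D; F/E; H] holding=B  ← match
         pickup(D) → towers=[B; C/A/G; F/E; H] holding=D

pickup(B)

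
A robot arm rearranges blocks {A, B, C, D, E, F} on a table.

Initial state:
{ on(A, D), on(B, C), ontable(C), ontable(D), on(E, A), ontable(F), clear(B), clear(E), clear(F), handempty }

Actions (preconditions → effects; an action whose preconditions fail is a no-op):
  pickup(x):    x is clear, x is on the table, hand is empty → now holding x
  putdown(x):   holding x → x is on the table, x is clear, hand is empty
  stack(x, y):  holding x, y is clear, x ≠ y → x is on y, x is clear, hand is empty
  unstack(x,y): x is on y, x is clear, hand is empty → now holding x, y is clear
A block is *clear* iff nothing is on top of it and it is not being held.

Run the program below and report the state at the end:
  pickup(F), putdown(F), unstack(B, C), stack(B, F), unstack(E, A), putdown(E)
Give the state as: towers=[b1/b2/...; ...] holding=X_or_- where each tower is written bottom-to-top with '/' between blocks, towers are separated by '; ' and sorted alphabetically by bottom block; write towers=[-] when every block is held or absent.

step 1 (pickup(F)): towers=[C/B; D/A/E] holding=F
step 2 (putdown(F)): towers=[C/B; D/A/E; F] holding=-
step 3 (unstack(B, C)): towers=[C; D/A/E; F] holding=B
step 4 (stack(B, F)): towers=[C; D/A/E; F/B] holding=-
step 5 (unstack(E, A)): towers=[C; D/A; F/B] holding=E
step 6 (putdown(E)): towers=[C; D/A; E; F/B] holding=-

towers=[C; D/A; E; F/B] holding=-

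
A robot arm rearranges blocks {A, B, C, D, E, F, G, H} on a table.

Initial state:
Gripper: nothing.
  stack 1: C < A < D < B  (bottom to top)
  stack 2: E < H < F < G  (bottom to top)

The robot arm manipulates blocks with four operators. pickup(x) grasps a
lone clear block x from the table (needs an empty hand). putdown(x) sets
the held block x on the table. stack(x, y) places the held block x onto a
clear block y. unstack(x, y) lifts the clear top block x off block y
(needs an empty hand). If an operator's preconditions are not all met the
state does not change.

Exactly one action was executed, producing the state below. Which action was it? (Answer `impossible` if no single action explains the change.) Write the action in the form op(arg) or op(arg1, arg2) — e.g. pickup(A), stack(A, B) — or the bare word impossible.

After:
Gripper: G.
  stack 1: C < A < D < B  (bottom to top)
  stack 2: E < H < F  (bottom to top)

unstack(G, F)

target: towers=[C/A/D/B; E/H/F] holding=G
     unstack(G, F) → towers=[C/A/D/B; E/H/F] holding=G  ← match
     unstack(B, D) → towers=[C/A/D; E/H/F/G] holding=B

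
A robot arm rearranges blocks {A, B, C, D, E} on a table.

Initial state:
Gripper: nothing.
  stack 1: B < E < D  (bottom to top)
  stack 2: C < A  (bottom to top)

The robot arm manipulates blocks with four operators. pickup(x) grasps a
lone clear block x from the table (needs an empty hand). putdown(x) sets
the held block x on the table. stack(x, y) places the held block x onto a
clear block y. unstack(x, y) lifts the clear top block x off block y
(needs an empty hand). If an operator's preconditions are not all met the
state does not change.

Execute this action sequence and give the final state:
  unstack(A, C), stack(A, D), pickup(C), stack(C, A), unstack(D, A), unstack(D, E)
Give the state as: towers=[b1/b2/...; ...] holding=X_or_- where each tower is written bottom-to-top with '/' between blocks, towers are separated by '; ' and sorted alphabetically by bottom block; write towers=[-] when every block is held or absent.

towers=[B/E/D/A/C] holding=-

step 1 (unstack(A, C)): towers=[B/E/D; C] holding=A
step 2 (stack(A, D)): towers=[B/E/D/A; C] holding=-
step 3 (pickup(C)): towers=[B/E/D/A] holding=C
step 4 (stack(C, A)): towers=[B/E/D/A/C] holding=-
step 5 (unstack(D, A)) [no-op]: towers=[B/E/D/A/C] holding=-
step 6 (unstack(D, E)) [no-op]: towers=[B/E/D/A/C] holding=-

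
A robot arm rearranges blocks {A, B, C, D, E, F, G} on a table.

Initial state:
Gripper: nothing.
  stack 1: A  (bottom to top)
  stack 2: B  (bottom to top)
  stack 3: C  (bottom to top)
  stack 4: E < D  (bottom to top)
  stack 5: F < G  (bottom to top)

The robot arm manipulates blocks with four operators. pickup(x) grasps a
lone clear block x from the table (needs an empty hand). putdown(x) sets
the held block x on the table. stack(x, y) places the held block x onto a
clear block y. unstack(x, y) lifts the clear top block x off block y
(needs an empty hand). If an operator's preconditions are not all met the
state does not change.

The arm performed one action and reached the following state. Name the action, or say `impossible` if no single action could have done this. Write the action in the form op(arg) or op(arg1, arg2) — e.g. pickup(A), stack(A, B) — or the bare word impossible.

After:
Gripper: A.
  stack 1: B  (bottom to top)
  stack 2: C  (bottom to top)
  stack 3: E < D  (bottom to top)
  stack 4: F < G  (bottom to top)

target: towers=[B; C; E/D; F/G] holding=A
         pickup(B) → towers=[A; C; E/D; F/G] holding=B
     unstack(G, F) → towers=[A; B; C; E/D; F] holding=G
     unstack(D, E) → towers=[A; B; C; E; F/G] holding=D
         pickup(A) → towers=[B; C; E/D; F/G] holding=A  ← match
         pickup(C) → towers=[A; B; E/D; F/G] holding=C

pickup(A)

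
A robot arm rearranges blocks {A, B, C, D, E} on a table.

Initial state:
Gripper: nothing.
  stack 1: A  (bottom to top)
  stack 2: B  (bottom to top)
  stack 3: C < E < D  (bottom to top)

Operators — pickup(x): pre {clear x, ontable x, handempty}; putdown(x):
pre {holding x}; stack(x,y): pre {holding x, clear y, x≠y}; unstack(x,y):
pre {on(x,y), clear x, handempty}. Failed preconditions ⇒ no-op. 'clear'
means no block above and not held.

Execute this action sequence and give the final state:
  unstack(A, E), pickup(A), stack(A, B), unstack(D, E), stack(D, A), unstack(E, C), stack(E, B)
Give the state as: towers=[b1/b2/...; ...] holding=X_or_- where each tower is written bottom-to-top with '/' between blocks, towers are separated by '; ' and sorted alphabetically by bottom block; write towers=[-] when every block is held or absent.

step 1 (unstack(A, E)) [no-op]: towers=[A; B; C/E/D] holding=-
step 2 (pickup(A)): towers=[B; C/E/D] holding=A
step 3 (stack(A, B)): towers=[B/A; C/E/D] holding=-
step 4 (unstack(D, E)): towers=[B/A; C/E] holding=D
step 5 (stack(D, A)): towers=[B/A/D; C/E] holding=-
step 6 (unstack(E, C)): towers=[B/A/D; C] holding=E
step 7 (stack(E, B)) [no-op]: towers=[B/A/D; C] holding=E

towers=[B/A/D; C] holding=E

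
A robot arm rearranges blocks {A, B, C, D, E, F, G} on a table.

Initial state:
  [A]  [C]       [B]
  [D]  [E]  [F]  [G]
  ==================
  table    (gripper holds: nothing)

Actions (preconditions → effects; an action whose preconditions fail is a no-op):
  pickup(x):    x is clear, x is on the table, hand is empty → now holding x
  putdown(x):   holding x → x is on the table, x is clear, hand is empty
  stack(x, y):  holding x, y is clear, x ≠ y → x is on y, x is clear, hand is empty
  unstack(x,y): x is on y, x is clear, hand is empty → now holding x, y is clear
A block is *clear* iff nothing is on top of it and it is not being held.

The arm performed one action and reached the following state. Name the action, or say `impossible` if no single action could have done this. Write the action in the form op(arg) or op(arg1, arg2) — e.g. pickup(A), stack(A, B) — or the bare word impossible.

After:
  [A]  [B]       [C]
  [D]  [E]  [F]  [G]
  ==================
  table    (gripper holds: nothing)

target: towers=[D/A; E/B; F; G/C] holding=-
     unstack(B, G) → towers=[D/A; E/C; F; G] holding=B
         pickup(F) → towers=[D/A; E/C; G/B] holding=F
     unstack(A, D) → towers=[D; E/C; F; G/B] holding=A
     unstack(C, E) → towers=[D/A; E; F; G/B] holding=C
none of the 4 applicable actions match → impossible

impossible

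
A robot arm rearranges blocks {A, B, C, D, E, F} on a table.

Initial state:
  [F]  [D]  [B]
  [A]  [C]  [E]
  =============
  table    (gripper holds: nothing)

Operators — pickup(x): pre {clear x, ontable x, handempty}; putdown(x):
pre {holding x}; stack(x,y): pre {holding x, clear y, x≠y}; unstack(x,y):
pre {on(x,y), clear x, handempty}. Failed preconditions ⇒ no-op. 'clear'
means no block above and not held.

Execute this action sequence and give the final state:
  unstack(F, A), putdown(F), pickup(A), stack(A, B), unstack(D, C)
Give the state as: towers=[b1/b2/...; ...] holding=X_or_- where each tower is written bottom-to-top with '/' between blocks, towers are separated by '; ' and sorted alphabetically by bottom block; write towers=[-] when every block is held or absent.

step 1 (unstack(F, A)): towers=[A; C/D; E/B] holding=F
step 2 (putdown(F)): towers=[A; C/D; E/B; F] holding=-
step 3 (pickup(A)): towers=[C/D; E/B; F] holding=A
step 4 (stack(A, B)): towers=[C/D; E/B/A; F] holding=-
step 5 (unstack(D, C)): towers=[C; E/B/A; F] holding=D

towers=[C; E/B/A; F] holding=D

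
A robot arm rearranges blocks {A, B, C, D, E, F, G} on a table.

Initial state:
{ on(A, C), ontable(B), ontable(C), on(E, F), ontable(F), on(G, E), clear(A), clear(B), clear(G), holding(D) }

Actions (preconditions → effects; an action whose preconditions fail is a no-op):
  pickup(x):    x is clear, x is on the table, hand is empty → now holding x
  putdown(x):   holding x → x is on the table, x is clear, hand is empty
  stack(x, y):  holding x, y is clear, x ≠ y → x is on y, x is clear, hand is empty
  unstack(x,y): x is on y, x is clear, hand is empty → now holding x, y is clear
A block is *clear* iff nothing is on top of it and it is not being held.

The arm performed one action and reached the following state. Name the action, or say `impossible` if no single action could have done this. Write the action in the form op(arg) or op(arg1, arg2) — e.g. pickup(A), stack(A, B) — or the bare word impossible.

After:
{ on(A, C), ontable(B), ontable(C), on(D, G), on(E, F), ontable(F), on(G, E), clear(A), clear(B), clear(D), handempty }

stack(D, G)

target: towers=[B; C/A; F/E/G/D] holding=-
        putdown(D) → towers=[B; C/A; D; F/E/G] holding=-
       stack(D, B) → towers=[B/D; C/A; F/E/G] holding=-
       stack(D, G) → towers=[B; C/A; F/E/G/D] holding=-  ← match
       stack(D, A) → towers=[B; C/A/D; F/E/G] holding=-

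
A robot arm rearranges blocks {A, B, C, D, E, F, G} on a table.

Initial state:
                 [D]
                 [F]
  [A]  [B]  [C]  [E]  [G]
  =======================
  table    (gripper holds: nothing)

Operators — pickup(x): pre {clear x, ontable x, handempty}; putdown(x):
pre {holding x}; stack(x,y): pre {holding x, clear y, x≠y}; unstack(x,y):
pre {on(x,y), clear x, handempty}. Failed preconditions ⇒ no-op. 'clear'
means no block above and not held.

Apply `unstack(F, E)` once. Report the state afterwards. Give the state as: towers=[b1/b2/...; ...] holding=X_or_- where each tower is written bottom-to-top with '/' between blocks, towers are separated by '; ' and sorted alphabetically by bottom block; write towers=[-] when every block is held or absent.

before: towers=[A; B; C; E/F/D; G] holding=-
pre[unstack(F, E)]: on(F,E) yes, clear(F) no, handempty yes
clear(F) unmet → unstack(F, E) is a no-op
after:  towers=[A; B; C; E/F/D; G] holding=-

towers=[A; B; C; E/F/D; G] holding=-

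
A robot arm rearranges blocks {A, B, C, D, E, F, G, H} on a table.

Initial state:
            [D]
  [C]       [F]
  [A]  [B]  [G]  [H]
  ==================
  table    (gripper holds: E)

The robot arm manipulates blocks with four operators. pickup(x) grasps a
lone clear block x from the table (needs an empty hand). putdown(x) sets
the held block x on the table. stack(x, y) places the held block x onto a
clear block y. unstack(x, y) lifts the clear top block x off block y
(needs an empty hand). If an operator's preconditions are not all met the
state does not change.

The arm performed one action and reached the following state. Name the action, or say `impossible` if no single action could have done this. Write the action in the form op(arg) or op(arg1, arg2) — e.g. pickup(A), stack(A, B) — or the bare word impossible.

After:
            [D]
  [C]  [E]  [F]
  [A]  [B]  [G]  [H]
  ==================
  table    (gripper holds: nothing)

target: towers=[A/C; B/E; G/F/D; H] holding=-
        putdown(E) → towers=[A/C; B; E; G/F/D; H] holding=-
       stack(E, H) → towers=[A/C; B; G/F/D; H/E] holding=-
       stack(E, B) → towers=[A/C; B/E; G/F/D; H] holding=-  ← match
       stack(E, D) → towers=[A/C; B; G/F/D/E; H] holding=-
       stack(E, C) → towers=[A/C/E; B; G/F/D; H] holding=-

stack(E, B)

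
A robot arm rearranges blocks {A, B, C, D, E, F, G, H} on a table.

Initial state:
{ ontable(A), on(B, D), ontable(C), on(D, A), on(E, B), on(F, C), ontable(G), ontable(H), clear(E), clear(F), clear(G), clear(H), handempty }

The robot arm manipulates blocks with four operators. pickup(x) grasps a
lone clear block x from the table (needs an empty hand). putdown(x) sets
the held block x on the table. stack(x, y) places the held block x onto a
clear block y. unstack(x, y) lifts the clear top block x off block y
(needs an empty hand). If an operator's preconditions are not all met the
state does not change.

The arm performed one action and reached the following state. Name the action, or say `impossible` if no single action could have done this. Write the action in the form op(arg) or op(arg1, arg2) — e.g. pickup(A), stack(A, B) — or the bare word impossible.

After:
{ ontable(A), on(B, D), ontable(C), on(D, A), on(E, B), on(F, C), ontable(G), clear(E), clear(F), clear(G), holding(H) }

target: towers=[A/D/B/E; C/F; G] holding=H
         pickup(G) → towers=[A/D/B/E; C/F; H] holding=G
     unstack(E, B) → towers=[A/D/B; C/F; G; H] holding=E
         pickup(H) → towers=[A/D/B/E; C/F; G] holding=H  ← match
     unstack(F, C) → towers=[A/D/B/E; C; G; H] holding=F

pickup(H)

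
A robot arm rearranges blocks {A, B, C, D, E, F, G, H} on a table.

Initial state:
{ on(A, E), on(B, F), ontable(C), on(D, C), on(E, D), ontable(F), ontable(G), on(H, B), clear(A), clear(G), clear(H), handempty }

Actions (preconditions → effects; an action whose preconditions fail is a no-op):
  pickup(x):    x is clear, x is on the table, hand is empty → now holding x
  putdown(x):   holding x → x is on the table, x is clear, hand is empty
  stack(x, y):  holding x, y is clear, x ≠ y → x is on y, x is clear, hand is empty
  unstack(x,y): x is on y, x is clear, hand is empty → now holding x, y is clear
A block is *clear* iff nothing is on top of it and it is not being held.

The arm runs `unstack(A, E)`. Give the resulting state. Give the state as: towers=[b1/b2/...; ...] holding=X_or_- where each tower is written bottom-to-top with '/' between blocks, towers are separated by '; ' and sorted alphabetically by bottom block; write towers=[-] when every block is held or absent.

towers=[C/D/E; F/B/H; G] holding=A

before: towers=[C/D/E/A; F/B/H; G] holding=-
pre[unstack(A, E)]: on(A,E) yes, clear(A) yes, handempty yes
all met → apply unstack(A, E)
after:  towers=[C/D/E; F/B/H; G] holding=A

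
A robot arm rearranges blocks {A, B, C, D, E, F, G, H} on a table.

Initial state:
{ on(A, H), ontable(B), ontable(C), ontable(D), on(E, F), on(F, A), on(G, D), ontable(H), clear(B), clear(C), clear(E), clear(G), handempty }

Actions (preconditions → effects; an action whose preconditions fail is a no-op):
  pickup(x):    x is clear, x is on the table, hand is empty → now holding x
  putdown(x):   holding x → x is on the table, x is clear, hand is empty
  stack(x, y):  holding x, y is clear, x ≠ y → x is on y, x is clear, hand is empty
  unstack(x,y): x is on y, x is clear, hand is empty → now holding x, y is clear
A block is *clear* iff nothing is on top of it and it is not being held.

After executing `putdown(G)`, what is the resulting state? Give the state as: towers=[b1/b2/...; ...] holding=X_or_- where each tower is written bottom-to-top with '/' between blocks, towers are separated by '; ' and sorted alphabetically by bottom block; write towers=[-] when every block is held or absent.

towers=[B; C; D/G; H/A/F/E] holding=-

before: towers=[B; C; D/G; H/A/F/E] holding=-
pre[putdown(G)]: holding(G) no
holding(G) unmet → putdown(G) is a no-op
after:  towers=[B; C; D/G; H/A/F/E] holding=-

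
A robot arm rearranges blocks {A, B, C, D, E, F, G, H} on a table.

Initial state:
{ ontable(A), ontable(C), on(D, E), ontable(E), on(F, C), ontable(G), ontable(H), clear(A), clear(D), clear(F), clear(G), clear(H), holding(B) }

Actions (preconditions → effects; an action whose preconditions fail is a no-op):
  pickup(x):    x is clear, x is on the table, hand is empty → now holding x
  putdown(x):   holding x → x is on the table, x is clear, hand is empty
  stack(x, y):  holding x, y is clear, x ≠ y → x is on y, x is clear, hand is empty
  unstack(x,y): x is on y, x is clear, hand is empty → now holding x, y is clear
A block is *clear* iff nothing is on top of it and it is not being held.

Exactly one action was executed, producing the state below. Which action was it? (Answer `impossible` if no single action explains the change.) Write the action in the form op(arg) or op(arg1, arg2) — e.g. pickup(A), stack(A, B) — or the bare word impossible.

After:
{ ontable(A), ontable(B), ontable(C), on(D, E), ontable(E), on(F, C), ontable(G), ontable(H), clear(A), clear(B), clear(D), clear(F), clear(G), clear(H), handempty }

putdown(B)

target: towers=[A; B; C/F; E/D; G; H] holding=-
        putdown(B) → towers=[A; B; C/F; E/D; G; H] holding=-  ← match
       stack(B, G) → towers=[A; C/F; E/D; G/B; H] holding=-
       stack(B, A) → towers=[A/B; C/F; E/D; G; H] holding=-
       stack(B, H) → towers=[A; C/F; E/D; G; H/B] holding=-
       stack(B, F) → towers=[A; C/F/B; E/D; G; H] holding=-
       stack(B, D) → towers=[A; C/F; E/D/B; G; H] holding=-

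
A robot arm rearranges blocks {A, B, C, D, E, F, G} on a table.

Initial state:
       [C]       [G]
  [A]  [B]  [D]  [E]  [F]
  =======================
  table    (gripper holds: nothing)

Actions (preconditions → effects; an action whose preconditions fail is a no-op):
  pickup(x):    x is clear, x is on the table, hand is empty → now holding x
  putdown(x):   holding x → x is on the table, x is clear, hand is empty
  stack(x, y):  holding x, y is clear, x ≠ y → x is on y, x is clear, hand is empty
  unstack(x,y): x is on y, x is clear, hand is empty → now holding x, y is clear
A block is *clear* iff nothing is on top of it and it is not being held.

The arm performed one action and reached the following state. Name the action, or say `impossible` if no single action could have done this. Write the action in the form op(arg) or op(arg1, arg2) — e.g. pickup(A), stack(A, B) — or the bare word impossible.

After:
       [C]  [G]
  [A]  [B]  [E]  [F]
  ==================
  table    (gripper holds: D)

pickup(D)

target: towers=[A; B/C; E/G; F] holding=D
         pickup(F) → towers=[A; B/C; D; E/G] holding=F
     unstack(G, E) → towers=[A; B/C; D; E; F] holding=G
         pickup(D) → towers=[A; B/C; E/G; F] holding=D  ← match
         pickup(A) → towers=[B/C; D; E/G; F] holding=A
     unstack(C, B) → towers=[A; B; D; E/G; F] holding=C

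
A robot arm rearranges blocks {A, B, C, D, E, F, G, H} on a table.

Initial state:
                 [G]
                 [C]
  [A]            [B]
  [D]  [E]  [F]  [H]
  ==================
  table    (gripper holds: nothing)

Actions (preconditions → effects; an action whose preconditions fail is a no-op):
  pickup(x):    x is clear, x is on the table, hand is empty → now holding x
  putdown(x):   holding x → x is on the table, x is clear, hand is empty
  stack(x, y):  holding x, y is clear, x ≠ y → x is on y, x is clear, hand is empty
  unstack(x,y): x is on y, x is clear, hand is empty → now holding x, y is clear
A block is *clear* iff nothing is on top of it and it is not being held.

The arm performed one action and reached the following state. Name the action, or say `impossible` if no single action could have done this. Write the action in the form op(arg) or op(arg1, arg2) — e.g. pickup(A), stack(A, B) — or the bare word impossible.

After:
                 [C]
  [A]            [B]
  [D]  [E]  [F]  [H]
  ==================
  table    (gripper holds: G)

target: towers=[D/A; E; F; H/B/C] holding=G
     unstack(G, C) → towers=[D/A; E; F; H/B/C] holding=G  ← match
     unstack(A, D) → towers=[D; E; F; H/B/C/G] holding=A
         pickup(E) → towers=[D/A; F; H/B/C/G] holding=E
         pickup(F) → towers=[D/A; E; H/B/C/G] holding=F

unstack(G, C)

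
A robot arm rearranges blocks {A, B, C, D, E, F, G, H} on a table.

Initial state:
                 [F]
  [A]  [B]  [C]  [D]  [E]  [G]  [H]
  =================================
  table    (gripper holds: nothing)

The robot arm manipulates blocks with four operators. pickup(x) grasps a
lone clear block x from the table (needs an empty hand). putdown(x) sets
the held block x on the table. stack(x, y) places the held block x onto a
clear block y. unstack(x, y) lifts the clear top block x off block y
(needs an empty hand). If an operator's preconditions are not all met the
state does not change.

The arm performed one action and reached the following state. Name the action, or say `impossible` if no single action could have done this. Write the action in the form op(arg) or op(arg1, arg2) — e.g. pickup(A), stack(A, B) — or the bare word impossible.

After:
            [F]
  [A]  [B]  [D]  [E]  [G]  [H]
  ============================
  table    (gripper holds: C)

target: towers=[A; B; D/F; E; G; H] holding=C
         pickup(G) → towers=[A; B; C; D/F; E; H] holding=G
         pickup(A) → towers=[B; C; D/F; E; G; H] holding=A
         pickup(E) → towers=[A; B; C; D/F; G; H] holding=E
         pickup(H) → towers=[A; B; C; D/F; E; G] holding=H
         pickup(B) → towers=[A; C; D/F; E; G; H] holding=B
     unstack(F, D) → towers=[A; B; C; D; E; G; H] holding=F
         pickup(C) → towers=[A; B; D/F; E; G; H] holding=C  ← match

pickup(C)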